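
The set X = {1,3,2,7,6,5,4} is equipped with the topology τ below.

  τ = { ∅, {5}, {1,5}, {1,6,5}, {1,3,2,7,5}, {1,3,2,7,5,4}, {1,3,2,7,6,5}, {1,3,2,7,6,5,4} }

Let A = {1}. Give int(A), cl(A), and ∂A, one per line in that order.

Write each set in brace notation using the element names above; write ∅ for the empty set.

opens ⊆ A: ∅; union → int = ∅
complement {3,2,7,6,5,4}; its interior {5}; cl(A) = X∖{5} = {1,3,2,7,6,4}
boundary = {1,3,2,7,6,4} ∖ ∅ = {1,3,2,7,6,4}

int(A) = ∅
cl(A)  = {1,3,2,7,6,4}
∂A     = {1,3,2,7,6,4}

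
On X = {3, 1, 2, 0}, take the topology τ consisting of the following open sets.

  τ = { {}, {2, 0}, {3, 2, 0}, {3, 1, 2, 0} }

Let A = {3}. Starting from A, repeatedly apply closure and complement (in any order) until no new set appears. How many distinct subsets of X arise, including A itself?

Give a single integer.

complement {1, 2, 0}; its interior {2, 0}; cl(A) = X∖{2, 0} = {3, 1}
With k = closure, c = complement:
  1. A     = {3}
  2. kA    = {3, 1}
  3. cA    = {1, 2, 0}
  4. ckA   = {2, 0}
  5. kcA   = {3, 1, 2, 0}
  6. ckcA  = {}
k, c of each give nothing new

6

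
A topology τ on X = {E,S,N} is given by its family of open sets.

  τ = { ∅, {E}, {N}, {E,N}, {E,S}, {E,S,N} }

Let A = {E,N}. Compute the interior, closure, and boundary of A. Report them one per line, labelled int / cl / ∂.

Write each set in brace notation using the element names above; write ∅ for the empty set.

interior: largest open inside A is {E,N} (from ∅, {E}, {N}, {E,N})
cl via duality: int({S}) = ∅, so X∖∅ = {E,S,N}
cl∖int = {S}

int(A) = {E,N}
cl(A)  = {E,S,N}
∂A     = {S}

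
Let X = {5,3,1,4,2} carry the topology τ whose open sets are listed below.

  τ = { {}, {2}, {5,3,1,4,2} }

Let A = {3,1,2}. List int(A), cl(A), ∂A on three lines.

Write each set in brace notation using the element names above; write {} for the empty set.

opens ⊆ A: {}, {2}; union → int = {2}
complement {5,4}; its interior {}; cl(A) = X∖{} = {5,3,1,4,2}
boundary = {5,3,1,4,2} ∖ {2} = {5,3,1,4}

int(A) = {2}
cl(A)  = {5,3,1,4,2}
∂A     = {5,3,1,4}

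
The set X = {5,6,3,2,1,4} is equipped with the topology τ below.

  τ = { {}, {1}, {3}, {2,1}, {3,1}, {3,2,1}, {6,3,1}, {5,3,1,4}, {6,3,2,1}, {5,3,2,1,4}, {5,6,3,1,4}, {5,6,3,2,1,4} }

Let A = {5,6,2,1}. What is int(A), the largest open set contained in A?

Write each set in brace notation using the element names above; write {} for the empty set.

{2,1}

open subsets of A: {}, {1}, {2,1}; so int(A) = {2,1}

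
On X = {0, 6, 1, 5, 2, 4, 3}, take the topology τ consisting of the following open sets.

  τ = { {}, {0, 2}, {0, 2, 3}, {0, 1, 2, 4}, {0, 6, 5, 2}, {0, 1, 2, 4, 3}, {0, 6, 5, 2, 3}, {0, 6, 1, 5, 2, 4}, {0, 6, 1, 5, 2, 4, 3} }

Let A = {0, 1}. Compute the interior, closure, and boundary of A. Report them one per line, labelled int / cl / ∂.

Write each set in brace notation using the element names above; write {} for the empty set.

int(A) = {}
cl(A)  = {0, 6, 1, 5, 2, 4, 3}
∂A     = {0, 6, 1, 5, 2, 4, 3}

open subsets of A: {}; so int(A) = {}
closure: X∖int(X∖A) = X∖{} = {0, 6, 1, 5, 2, 4, 3}
∂A = {0, 6, 1, 5, 2, 4, 3} minus {} = {0, 6, 1, 5, 2, 4, 3}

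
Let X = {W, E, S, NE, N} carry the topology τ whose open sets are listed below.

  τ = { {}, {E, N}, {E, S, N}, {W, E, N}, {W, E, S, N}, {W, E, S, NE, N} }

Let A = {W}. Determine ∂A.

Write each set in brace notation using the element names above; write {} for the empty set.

opens ⊆ A: {}; union → int = {}
complement {E, S, NE, N}; its interior {E, S, N}; cl(A) = X∖{E, S, N} = {W, NE}
boundary = {W, NE} ∖ {} = {W, NE}

{W, NE}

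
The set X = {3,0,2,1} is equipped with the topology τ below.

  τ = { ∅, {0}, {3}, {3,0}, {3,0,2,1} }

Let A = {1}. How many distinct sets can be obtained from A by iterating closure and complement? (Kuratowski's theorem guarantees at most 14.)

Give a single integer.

X∖A={3,0,2}, int(X∖A)={3,0}, hence cl(A)={2,1}
Orbit (k=closure, c=complement):
  1. A     = {1}
  2. kA    = {2,1}
  3. cA    = {3,0,2}
  4. ckA   = {3,0}
  5. kcA   = {3,0,2,1}
  6. ckcA  = ∅
(closed under both — stop)

6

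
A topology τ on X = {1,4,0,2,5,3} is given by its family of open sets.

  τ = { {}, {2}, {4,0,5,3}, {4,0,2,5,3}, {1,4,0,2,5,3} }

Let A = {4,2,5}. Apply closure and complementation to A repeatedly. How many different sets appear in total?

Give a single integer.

8

cl via duality: int({1,0,3}) = {}, so X∖{} = {1,4,0,2,5,3}
Write k for closure, c for complement:
  1. A     = {4,2,5}
  2. kA    = {1,4,0,2,5,3}
  3. cA    = {1,0,3}
  4. ckA   = {}
  5. kcA   = {1,4,0,5,3}
  6. ckcA  = {2}
  7. kckcA = {1,2}
  8. ckckcA = {4,0,5,3}
applying k or c yields no new set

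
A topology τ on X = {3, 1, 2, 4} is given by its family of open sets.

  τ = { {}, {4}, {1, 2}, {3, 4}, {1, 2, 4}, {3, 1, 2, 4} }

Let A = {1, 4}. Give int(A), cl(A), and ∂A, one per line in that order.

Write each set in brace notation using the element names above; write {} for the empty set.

int(A) = {4}
cl(A)  = {3, 1, 2, 4}
∂A     = {3, 1, 2}

open subsets of A: {}, {4}; so int(A) = {4}
closure: X∖int(X∖A) = X∖{} = {3, 1, 2, 4}
∂A = {3, 1, 2, 4} minus {4} = {3, 1, 2}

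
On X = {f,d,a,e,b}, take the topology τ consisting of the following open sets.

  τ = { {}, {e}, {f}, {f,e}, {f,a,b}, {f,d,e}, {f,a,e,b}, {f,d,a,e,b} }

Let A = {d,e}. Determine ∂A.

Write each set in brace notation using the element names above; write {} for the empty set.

{d}

U open, U⊆A: {}, {e}. int(A) = ⋃ = {e}
X∖A={f,a,b}, int(X∖A)={f,a,b}, hence cl(A)={d,e}
∂A: remove int from cl → {d}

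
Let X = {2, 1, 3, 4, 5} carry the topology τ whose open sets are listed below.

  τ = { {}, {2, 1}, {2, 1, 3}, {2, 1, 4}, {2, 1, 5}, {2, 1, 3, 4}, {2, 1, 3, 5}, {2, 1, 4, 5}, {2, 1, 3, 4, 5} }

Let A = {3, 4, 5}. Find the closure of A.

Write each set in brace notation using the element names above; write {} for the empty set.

{3, 4, 5}

X∖A={2, 1}, int(X∖A)={2, 1}, hence cl(A)={3, 4, 5}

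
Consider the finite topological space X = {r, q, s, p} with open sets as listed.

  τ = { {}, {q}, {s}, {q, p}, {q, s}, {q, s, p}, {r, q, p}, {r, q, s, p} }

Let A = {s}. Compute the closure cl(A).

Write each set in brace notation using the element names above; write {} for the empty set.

complement {r, q, p}; its interior {r, q, p}; cl(A) = X∖{r, q, p} = {s}

{s}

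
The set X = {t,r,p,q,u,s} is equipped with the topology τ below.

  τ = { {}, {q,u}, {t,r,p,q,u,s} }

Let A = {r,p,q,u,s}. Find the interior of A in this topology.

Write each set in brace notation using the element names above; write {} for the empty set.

{q,u}

open subsets of A: {}, {q,u}; so int(A) = {q,u}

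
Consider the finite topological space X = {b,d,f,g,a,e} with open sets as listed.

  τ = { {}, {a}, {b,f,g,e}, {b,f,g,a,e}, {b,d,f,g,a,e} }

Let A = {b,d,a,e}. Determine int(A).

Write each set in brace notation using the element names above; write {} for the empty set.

U open, U⊆A: {}, {a}. int(A) = ⋃ = {a}

{a}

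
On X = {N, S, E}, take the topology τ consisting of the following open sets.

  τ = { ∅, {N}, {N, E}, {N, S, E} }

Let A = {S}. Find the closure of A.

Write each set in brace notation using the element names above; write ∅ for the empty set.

{S}

X∖A={N, E}, int(X∖A)={N, E}, hence cl(A)={S}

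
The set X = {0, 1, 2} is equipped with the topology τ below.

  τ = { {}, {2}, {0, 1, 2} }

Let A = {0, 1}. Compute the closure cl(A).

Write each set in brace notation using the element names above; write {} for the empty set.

{0, 1}

complement {2}; its interior {2}; cl(A) = X∖{2} = {0, 1}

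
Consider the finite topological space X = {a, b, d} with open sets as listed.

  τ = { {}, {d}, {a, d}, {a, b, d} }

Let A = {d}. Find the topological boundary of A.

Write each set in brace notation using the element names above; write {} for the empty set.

open subsets of A: {}, {d}; so int(A) = {d}
closure: X∖int(X∖A) = X∖{} = {a, b, d}
∂A = {a, b, d} minus {d} = {a, b}

{a, b}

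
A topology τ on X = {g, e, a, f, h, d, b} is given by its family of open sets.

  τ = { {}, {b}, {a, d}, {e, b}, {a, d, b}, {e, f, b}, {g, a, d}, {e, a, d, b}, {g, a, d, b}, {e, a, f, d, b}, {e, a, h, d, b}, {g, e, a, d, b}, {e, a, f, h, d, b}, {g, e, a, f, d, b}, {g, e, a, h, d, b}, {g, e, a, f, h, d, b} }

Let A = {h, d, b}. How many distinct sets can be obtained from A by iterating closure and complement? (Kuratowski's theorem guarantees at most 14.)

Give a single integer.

10

X∖A={g, e, a, f}, int(X∖A)={}, hence cl(A)={g, e, a, f, h, d, b}
Orbit (k=closure, c=complement):
  1. A     = {h, d, b}
  2. kA    = {g, e, a, f, h, d, b}
  3. cA    = {g, e, a, f}
  4. ckA   = {}
  5. kcA   = {g, e, a, f, h, d}
  6. ckcA  = {b}
  7. kckcA = {e, f, h, b}
  8. ckckcA = {g, a, d}
  9. kckckcA = {g, a, h, d}
  10. ckckckcA = {e, f, b}
(closed under both — stop)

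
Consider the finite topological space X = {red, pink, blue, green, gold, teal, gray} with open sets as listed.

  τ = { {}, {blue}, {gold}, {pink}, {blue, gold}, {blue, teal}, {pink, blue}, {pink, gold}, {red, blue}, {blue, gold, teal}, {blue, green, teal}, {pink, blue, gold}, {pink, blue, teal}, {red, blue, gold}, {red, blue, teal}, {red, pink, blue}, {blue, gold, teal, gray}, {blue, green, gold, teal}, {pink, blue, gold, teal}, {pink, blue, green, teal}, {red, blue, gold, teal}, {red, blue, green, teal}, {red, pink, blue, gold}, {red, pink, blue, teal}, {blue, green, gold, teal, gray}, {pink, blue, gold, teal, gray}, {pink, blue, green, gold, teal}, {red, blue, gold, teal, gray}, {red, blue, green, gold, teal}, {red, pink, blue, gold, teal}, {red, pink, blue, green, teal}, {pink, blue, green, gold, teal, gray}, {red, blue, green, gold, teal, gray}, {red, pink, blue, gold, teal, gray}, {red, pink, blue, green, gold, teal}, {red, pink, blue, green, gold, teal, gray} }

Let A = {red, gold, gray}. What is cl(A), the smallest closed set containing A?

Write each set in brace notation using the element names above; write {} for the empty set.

{red, gold, gray}

closure: X∖int(X∖A) = X∖{pink, blue, green, teal} = {red, gold, gray}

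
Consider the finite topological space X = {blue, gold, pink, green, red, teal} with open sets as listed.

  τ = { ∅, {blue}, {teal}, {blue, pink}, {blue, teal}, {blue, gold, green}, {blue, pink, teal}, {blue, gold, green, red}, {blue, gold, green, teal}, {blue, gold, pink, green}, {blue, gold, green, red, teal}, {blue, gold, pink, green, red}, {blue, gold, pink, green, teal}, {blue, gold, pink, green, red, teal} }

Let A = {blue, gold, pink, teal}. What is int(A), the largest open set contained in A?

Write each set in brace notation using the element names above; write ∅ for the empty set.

open subsets of A: ∅, {teal}, {blue}, {blue, teal}, {blue, pink}, {blue, pink, teal}; so int(A) = {blue, pink, teal}

{blue, pink, teal}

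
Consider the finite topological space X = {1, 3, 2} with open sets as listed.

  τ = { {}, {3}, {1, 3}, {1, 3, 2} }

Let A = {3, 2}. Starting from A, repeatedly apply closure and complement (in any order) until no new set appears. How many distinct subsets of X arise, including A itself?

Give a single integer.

6

X∖A={1}, int(X∖A)={}, hence cl(A)={1, 3, 2}
Orbit (k=closure, c=complement):
  1. A     = {3, 2}
  2. kA    = {1, 3, 2}
  3. cA    = {1}
  4. ckA   = {}
  5. kcA   = {1, 2}
  6. ckcA  = {3}
(closed under both — stop)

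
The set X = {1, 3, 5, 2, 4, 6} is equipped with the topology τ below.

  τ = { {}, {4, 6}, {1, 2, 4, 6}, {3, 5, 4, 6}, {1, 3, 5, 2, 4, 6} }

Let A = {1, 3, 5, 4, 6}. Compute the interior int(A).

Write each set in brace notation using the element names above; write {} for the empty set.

{3, 5, 4, 6}

interior: largest open inside A is {3, 5, 4, 6} (from {}, {4, 6}, {3, 5, 4, 6})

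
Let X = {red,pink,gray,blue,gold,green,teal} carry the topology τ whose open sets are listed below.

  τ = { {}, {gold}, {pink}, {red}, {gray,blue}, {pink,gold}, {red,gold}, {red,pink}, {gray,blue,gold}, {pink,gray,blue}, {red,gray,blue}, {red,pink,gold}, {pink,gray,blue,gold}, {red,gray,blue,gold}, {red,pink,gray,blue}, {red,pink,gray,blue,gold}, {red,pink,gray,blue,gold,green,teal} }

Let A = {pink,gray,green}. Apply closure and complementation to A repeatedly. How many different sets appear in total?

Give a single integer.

10

complement {red,blue,gold,teal}; its interior {red,gold}; cl(A) = X∖{red,gold} = {pink,gray,blue,green,teal}
With k = closure, c = complement:
  1. A     = {pink,gray,green}
  2. kA    = {pink,gray,blue,green,teal}
  3. cA    = {red,blue,gold,teal}
  4. ckA   = {red,gold}
  5. kcA   = {red,gray,blue,gold,green,teal}
  6. kckA  = {red,gold,green,teal}
  7. ckcA  = {pink}
  8. ckckA = {pink,gray,blue}
  9. kckcA = {pink,green,teal}
  10. ckckcA = {red,gray,blue,gold}
k, c of each give nothing new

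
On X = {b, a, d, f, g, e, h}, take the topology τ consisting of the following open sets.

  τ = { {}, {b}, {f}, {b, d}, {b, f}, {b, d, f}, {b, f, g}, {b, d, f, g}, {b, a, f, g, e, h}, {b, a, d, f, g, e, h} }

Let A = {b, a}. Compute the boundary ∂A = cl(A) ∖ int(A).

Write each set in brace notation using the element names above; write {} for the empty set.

opens ⊆ A: {}, {b}; union → int = {b}
complement {d, f, g, e, h}; its interior {f}; cl(A) = X∖{f} = {b, a, d, g, e, h}
boundary = {b, a, d, g, e, h} ∖ {b} = {a, d, g, e, h}

{a, d, g, e, h}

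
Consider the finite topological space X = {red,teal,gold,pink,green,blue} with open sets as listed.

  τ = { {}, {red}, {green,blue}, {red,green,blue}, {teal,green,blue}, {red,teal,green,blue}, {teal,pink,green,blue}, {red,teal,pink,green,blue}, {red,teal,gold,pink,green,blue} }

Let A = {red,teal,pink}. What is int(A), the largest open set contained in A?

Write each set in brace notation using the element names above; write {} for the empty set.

interior: largest open inside A is {red} (from {}, {red})

{red}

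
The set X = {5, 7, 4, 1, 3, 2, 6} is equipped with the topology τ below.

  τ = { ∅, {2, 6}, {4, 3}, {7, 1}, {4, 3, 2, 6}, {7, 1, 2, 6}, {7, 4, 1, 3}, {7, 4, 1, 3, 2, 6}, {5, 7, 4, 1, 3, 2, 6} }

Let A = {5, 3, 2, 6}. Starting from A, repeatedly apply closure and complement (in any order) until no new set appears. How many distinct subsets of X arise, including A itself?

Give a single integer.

closure: X∖int(X∖A) = X∖{7, 1} = {5, 4, 3, 2, 6}
Let k=closure and c=complement:
  1. A     = {5, 3, 2, 6}
  2. kA    = {5, 4, 3, 2, 6}
  3. cA    = {7, 4, 1}
  4. ckA   = {7, 1}
  5. kcA   = {5, 7, 4, 1, 3}
  6. kckA  = {5, 7, 1}
  7. ckcA  = {2, 6}
  8. ckckA = {4, 3, 2, 6}
  9. kckcA = {5, 2, 6}
  10. ckckcA = {7, 4, 1, 3}
— saturated at 10

10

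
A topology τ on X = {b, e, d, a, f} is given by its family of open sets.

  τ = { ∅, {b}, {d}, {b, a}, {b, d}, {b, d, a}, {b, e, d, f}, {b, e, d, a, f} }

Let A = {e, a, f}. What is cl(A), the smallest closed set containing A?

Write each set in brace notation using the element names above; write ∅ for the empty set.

cl via duality: int({b, d}) = {b, d}, so X∖{b, d} = {e, a, f}

{e, a, f}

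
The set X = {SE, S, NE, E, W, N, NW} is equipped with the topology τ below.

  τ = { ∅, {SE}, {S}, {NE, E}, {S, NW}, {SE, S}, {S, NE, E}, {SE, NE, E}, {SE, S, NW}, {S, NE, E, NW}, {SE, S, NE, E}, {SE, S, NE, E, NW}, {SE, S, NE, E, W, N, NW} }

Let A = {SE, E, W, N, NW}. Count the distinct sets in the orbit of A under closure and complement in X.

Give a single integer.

12

complement {S, NE}; its interior {S}; cl(A) = X∖{S} = {SE, NE, E, W, N, NW}
With k = closure, c = complement:
  1. A     = {SE, E, W, N, NW}
  2. kA    = {SE, NE, E, W, N, NW}
  3. cA    = {S, NE}
  4. ckA   = {S}
  5. kcA   = {S, NE, E, W, N, NW}
  6. kckA  = {S, W, N, NW}
  7. ckcA  = {SE}
  8. ckckA = {SE, NE, E}
  9. kckcA = {SE, W, N}
  10. kckckA = {SE, NE, E, W, N}
  11. ckckcA = {S, NE, E, NW}
  12. ckckckA = {S, NW}
k, c of each give nothing new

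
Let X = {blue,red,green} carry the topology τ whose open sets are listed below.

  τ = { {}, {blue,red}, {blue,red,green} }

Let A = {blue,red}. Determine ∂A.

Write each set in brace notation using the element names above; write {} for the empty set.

opens ⊆ A: {}, {blue,red}; union → int = {blue,red}
complement {green}; its interior {}; cl(A) = X∖{} = {blue,red,green}
boundary = {blue,red,green} ∖ {blue,red} = {green}

{green}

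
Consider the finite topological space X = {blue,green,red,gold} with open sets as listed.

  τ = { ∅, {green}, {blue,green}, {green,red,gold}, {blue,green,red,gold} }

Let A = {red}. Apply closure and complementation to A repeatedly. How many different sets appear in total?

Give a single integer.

6

complement {blue,green,gold}; its interior {blue,green}; cl(A) = X∖{blue,green} = {red,gold}
With k = closure, c = complement:
  1. A     = {red}
  2. kA    = {red,gold}
  3. cA    = {blue,green,gold}
  4. ckA   = {blue,green}
  5. kcA   = {blue,green,red,gold}
  6. ckcA  = ∅
k, c of each give nothing new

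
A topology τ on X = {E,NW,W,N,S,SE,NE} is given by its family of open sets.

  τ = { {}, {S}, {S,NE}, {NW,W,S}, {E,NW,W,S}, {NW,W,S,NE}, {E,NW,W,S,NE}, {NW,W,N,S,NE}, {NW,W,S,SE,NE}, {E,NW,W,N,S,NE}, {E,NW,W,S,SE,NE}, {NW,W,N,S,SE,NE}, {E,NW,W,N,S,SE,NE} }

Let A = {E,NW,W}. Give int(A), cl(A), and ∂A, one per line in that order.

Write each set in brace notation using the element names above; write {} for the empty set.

int(A) = {}
cl(A)  = {E,NW,W,N,SE}
∂A     = {E,NW,W,N,SE}

opens ⊆ A: {}; union → int = {}
complement {N,S,SE,NE}; its interior {S,NE}; cl(A) = X∖{S,NE} = {E,NW,W,N,SE}
boundary = {E,NW,W,N,SE} ∖ {} = {E,NW,W,N,SE}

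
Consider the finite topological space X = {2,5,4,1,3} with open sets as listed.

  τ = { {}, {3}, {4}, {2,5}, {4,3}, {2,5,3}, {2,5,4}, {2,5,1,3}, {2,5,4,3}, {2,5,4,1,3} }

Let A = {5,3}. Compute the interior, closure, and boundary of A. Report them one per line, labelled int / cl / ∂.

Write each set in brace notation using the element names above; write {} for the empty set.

U open, U⊆A: {}, {3}. int(A) = ⋃ = {3}
X∖A={2,4,1}, int(X∖A)={4}, hence cl(A)={2,5,1,3}
∂A: remove int from cl → {2,5,1}

int(A) = {3}
cl(A)  = {2,5,1,3}
∂A     = {2,5,1}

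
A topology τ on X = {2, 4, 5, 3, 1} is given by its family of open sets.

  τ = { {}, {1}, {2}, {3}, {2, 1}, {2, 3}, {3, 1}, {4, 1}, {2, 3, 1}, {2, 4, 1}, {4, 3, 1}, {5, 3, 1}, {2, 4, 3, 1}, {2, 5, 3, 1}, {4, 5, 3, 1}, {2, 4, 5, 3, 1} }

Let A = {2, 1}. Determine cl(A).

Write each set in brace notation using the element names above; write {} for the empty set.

{2, 4, 5, 1}

complement {4, 5, 3}; its interior {3}; cl(A) = X∖{3} = {2, 4, 5, 1}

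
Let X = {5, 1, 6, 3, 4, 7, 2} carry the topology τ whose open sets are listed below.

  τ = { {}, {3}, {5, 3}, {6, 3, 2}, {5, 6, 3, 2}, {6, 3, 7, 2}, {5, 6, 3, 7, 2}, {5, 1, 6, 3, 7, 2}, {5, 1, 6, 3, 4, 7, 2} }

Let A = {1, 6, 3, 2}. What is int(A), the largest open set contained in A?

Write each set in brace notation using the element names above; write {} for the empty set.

{6, 3, 2}

U open, U⊆A: {}, {3}, {6, 3, 2}. int(A) = ⋃ = {6, 3, 2}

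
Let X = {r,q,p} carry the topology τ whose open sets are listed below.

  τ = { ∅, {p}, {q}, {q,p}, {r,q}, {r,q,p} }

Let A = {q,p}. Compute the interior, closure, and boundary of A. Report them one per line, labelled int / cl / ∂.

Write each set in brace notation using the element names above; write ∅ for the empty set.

opens ⊆ A: ∅, {q}, {p}, {q,p}; union → int = {q,p}
complement {r}; its interior ∅; cl(A) = X∖∅ = {r,q,p}
boundary = {r,q,p} ∖ {q,p} = {r}

int(A) = {q,p}
cl(A)  = {r,q,p}
∂A     = {r}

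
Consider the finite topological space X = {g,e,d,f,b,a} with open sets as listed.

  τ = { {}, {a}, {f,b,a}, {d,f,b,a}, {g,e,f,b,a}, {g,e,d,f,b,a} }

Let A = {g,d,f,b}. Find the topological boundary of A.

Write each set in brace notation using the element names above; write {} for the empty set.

{g,e,d,f,b}

interior: largest open inside A is {} (from {})
cl via duality: int({e,a}) = {a}, so X∖{a} = {g,e,d,f,b}
cl∖int = {g,e,d,f,b}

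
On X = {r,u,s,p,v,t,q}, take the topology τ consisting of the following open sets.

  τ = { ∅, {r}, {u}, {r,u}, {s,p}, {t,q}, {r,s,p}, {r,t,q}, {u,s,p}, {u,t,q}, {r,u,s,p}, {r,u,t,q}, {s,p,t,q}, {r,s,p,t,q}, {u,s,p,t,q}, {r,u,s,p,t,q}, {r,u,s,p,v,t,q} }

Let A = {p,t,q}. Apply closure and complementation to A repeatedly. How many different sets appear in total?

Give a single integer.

10

complement {r,u,s,v}; its interior {r,u}; cl(A) = X∖{r,u} = {s,p,v,t,q}
With k = closure, c = complement:
  1. A     = {p,t,q}
  2. kA    = {s,p,v,t,q}
  3. cA    = {r,u,s,v}
  4. ckA   = {r,u}
  5. kcA   = {r,u,s,p,v}
  6. kckA  = {r,u,v}
  7. ckcA  = {t,q}
  8. ckckA = {s,p,t,q}
  9. kckcA = {v,t,q}
  10. ckckcA = {r,u,s,p}
k, c of each give nothing new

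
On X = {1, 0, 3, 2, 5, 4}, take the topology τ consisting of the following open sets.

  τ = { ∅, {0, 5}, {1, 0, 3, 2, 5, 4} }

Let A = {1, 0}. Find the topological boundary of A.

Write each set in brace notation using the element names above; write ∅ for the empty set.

opens ⊆ A: ∅; union → int = ∅
complement {3, 2, 5, 4}; its interior ∅; cl(A) = X∖∅ = {1, 0, 3, 2, 5, 4}
boundary = {1, 0, 3, 2, 5, 4} ∖ ∅ = {1, 0, 3, 2, 5, 4}

{1, 0, 3, 2, 5, 4}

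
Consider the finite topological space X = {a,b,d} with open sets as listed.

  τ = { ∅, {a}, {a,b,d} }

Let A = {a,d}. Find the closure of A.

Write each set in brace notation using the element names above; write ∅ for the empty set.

{a,b,d}

complement {b}; its interior ∅; cl(A) = X∖∅ = {a,b,d}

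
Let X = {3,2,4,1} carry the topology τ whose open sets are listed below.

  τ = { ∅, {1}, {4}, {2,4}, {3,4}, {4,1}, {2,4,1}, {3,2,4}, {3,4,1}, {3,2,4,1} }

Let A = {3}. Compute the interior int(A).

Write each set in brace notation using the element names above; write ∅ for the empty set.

interior: largest open inside A is ∅ (from ∅)

∅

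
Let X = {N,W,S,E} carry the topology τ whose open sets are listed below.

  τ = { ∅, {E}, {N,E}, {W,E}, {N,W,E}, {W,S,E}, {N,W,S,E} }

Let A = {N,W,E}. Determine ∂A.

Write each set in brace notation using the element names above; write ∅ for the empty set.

{S}

opens ⊆ A: ∅, {E}, {N,E}, {W,E}, {N,W,E}; union → int = {N,W,E}
complement {S}; its interior ∅; cl(A) = X∖∅ = {N,W,S,E}
boundary = {N,W,S,E} ∖ {N,W,E} = {S}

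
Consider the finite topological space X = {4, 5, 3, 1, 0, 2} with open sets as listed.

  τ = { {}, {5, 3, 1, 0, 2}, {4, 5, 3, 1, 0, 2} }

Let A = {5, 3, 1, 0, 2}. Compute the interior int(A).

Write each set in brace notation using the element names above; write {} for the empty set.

{5, 3, 1, 0, 2}

U open, U⊆A: {}, {5, 3, 1, 0, 2}. int(A) = ⋃ = {5, 3, 1, 0, 2}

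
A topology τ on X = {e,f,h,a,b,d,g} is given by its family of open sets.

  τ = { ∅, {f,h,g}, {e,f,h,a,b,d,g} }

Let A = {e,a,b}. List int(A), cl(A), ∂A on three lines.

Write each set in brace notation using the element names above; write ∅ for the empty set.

int(A) = ∅
cl(A)  = {e,a,b,d}
∂A     = {e,a,b,d}

interior: largest open inside A is ∅ (from ∅)
cl via duality: int({f,h,d,g}) = {f,h,g}, so X∖{f,h,g} = {e,a,b,d}
cl∖int = {e,a,b,d}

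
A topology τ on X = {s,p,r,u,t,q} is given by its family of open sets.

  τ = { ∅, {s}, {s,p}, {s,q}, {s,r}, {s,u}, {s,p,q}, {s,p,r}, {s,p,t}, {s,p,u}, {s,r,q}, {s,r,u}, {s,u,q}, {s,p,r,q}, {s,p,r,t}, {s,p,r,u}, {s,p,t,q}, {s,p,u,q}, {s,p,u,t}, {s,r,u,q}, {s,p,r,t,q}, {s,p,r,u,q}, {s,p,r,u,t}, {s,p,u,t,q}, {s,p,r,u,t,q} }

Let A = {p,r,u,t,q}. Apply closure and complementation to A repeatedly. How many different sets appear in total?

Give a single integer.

X∖A={s}, int(X∖A)={s}, hence cl(A)={p,r,u,t,q}
Orbit (k=closure, c=complement):
  1. A     = {p,r,u,t,q}
  2. cA    = {s}
  3. kcA   = {s,p,r,u,t,q}
  4. ckcA  = ∅
(closed under both — stop)

4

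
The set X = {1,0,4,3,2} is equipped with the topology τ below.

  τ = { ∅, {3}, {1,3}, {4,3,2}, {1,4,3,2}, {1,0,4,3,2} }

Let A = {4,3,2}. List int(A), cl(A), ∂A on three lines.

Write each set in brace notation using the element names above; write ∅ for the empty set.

int(A) = {4,3,2}
cl(A)  = {1,0,4,3,2}
∂A     = {1,0}

U open, U⊆A: ∅, {3}, {4,3,2}. int(A) = ⋃ = {4,3,2}
X∖A={1,0}, int(X∖A)=∅, hence cl(A)={1,0,4,3,2}
∂A: remove int from cl → {1,0}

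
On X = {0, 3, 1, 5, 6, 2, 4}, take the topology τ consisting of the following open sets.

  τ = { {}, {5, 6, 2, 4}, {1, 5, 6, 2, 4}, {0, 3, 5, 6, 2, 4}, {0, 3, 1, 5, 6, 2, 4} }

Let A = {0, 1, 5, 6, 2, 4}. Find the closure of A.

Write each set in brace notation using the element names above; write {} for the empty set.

complement {3}; its interior {}; cl(A) = X∖{} = {0, 3, 1, 5, 6, 2, 4}

{0, 3, 1, 5, 6, 2, 4}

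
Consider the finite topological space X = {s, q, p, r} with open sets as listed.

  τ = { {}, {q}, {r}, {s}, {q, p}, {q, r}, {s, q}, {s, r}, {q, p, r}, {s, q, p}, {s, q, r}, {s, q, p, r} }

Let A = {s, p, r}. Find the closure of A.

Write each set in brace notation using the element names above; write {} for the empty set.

X∖A={q}, int(X∖A)={q}, hence cl(A)={s, p, r}

{s, p, r}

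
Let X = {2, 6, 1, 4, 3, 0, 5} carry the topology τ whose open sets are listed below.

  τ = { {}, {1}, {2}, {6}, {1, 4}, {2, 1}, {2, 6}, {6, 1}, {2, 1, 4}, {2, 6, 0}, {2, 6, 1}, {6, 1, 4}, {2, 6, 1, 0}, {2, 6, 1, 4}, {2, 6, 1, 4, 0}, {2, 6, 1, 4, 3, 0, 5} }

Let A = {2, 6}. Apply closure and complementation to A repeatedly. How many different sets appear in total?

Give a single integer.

6

X∖A={1, 4, 3, 0, 5}, int(X∖A)={1, 4}, hence cl(A)={2, 6, 3, 0, 5}
Orbit (k=closure, c=complement):
  1. A     = {2, 6}
  2. kA    = {2, 6, 3, 0, 5}
  3. cA    = {1, 4, 3, 0, 5}
  4. ckA   = {1, 4}
  5. kckA  = {1, 4, 3, 5}
  6. ckckA = {2, 6, 0}
(closed under both — stop)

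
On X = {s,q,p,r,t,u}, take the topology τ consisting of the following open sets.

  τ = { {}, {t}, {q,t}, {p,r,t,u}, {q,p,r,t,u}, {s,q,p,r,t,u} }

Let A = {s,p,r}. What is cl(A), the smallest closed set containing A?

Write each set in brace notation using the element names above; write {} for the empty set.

{s,p,r,u}

closure: X∖int(X∖A) = X∖{q,t} = {s,p,r,u}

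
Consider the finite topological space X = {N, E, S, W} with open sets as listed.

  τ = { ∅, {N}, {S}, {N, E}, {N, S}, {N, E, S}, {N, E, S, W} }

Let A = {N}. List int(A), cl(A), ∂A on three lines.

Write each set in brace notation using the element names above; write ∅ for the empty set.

int(A) = {N}
cl(A)  = {N, E, W}
∂A     = {E, W}

open subsets of A: ∅, {N}; so int(A) = {N}
closure: X∖int(X∖A) = X∖{S} = {N, E, W}
∂A = {N, E, W} minus {N} = {E, W}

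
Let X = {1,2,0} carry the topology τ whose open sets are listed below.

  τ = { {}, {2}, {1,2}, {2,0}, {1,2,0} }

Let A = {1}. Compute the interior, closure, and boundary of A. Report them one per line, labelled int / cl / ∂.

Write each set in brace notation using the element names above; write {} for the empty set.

int(A) = {}
cl(A)  = {1}
∂A     = {1}

open subsets of A: {}; so int(A) = {}
closure: X∖int(X∖A) = X∖{2,0} = {1}
∂A = {1} minus {} = {1}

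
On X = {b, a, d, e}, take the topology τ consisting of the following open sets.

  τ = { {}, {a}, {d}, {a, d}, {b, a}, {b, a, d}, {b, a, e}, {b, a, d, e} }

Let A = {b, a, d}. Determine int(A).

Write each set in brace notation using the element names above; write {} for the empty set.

open subsets of A: {}, {d}, {a}, {b, a}, {a, d}, {b, a, d}; so int(A) = {b, a, d}

{b, a, d}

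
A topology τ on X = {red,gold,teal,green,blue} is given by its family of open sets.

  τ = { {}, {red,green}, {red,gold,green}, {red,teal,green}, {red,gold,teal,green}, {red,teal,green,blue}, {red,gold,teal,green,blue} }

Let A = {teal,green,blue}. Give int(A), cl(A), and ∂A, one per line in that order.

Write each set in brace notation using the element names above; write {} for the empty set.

int(A) = {}
cl(A)  = {red,gold,teal,green,blue}
∂A     = {red,gold,teal,green,blue}

open subsets of A: {}; so int(A) = {}
closure: X∖int(X∖A) = X∖{} = {red,gold,teal,green,blue}
∂A = {red,gold,teal,green,blue} minus {} = {red,gold,teal,green,blue}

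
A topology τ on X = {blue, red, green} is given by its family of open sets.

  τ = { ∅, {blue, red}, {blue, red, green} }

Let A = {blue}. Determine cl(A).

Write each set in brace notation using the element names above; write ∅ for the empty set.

cl via duality: int({red, green}) = ∅, so X∖∅ = {blue, red, green}

{blue, red, green}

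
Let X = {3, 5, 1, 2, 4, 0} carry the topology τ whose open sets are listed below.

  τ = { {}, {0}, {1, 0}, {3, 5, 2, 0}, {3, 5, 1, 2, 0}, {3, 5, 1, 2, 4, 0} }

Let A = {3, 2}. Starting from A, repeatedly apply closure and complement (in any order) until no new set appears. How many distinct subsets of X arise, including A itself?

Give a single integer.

6

cl via duality: int({5, 1, 4, 0}) = {1, 0}, so X∖{1, 0} = {3, 5, 2, 4}
Write k for closure, c for complement:
  1. A     = {3, 2}
  2. kA    = {3, 5, 2, 4}
  3. cA    = {5, 1, 4, 0}
  4. ckA   = {1, 0}
  5. kcA   = {3, 5, 1, 2, 4, 0}
  6. ckcA  = {}
applying k or c yields no new set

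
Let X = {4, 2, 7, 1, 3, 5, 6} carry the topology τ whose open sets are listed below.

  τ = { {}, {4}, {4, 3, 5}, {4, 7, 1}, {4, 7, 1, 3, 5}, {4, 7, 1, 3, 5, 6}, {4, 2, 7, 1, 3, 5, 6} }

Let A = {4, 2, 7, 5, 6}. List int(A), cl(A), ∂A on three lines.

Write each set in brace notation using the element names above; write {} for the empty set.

int(A) = {4}
cl(A)  = {4, 2, 7, 1, 3, 5, 6}
∂A     = {2, 7, 1, 3, 5, 6}

open subsets of A: {}, {4}; so int(A) = {4}
closure: X∖int(X∖A) = X∖{} = {4, 2, 7, 1, 3, 5, 6}
∂A = {4, 2, 7, 1, 3, 5, 6} minus {4} = {2, 7, 1, 3, 5, 6}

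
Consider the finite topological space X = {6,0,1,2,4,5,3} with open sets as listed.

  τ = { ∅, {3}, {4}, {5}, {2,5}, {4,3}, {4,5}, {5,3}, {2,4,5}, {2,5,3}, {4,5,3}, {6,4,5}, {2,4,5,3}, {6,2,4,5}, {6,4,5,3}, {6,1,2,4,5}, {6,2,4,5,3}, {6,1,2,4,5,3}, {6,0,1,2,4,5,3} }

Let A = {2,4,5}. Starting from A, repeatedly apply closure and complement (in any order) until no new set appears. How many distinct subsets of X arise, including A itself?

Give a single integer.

6

closure: X∖int(X∖A) = X∖{3} = {6,0,1,2,4,5}
Let k=closure and c=complement:
  1. A     = {2,4,5}
  2. kA    = {6,0,1,2,4,5}
  3. cA    = {6,0,1,3}
  4. ckA   = {3}
  5. kckA  = {0,3}
  6. ckckA = {6,1,2,4,5}
— saturated at 6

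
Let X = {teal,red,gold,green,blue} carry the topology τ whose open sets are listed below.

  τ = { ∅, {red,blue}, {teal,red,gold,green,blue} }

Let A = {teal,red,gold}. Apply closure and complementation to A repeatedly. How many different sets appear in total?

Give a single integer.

4

complement {green,blue}; its interior ∅; cl(A) = X∖∅ = {teal,red,gold,green,blue}
With k = closure, c = complement:
  1. A     = {teal,red,gold}
  2. kA    = {teal,red,gold,green,blue}
  3. cA    = {green,blue}
  4. ckA   = ∅
k, c of each give nothing new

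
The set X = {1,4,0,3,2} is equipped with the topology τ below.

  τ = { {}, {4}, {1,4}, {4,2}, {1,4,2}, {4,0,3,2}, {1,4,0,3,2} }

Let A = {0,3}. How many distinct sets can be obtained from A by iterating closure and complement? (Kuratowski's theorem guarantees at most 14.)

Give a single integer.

4

complement {1,4,2}; its interior {1,4,2}; cl(A) = X∖{1,4,2} = {0,3}
With k = closure, c = complement:
  1. A     = {0,3}
  2. cA    = {1,4,2}
  3. kcA   = {1,4,0,3,2}
  4. ckcA  = {}
k, c of each give nothing new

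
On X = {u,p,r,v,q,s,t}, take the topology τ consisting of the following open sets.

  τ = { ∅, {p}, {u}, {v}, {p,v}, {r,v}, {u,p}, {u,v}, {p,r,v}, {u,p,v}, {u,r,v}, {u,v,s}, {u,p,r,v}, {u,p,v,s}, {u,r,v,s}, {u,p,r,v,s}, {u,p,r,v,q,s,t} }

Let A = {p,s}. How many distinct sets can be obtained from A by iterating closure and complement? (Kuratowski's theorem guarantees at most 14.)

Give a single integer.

8

cl via duality: int({u,r,v,q,t}) = {u,r,v}, so X∖{u,r,v} = {p,q,s,t}
Write k for closure, c for complement:
  1. A     = {p,s}
  2. kA    = {p,q,s,t}
  3. cA    = {u,r,v,q,t}
  4. ckA   = {u,r,v}
  5. kcA   = {u,r,v,q,s,t}
  6. ckcA  = {p}
  7. kckcA = {p,q,t}
  8. ckckcA = {u,r,v,s}
applying k or c yields no new set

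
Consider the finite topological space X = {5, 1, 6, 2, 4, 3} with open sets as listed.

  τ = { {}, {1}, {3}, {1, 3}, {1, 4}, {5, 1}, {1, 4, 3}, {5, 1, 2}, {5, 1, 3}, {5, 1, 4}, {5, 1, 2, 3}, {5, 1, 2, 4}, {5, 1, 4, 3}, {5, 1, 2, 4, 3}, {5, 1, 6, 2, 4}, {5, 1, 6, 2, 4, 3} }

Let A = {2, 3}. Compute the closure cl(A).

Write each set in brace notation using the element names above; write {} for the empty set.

cl via duality: int({5, 1, 6, 4}) = {5, 1, 4}, so X∖{5, 1, 4} = {6, 2, 3}

{6, 2, 3}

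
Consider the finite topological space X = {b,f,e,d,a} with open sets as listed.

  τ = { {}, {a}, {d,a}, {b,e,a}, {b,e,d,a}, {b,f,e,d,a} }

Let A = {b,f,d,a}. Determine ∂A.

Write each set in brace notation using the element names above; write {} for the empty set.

{b,f,e}

interior: largest open inside A is {d,a} (from {}, {a}, {d,a})
cl via duality: int({e}) = {}, so X∖{} = {b,f,e,d,a}
cl∖int = {b,f,e}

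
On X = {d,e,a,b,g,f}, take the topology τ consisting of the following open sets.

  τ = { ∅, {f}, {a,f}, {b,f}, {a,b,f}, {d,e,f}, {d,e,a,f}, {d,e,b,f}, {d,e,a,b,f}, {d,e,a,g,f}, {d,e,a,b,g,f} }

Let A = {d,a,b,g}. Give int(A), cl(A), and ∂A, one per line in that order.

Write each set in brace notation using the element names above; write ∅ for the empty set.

int(A) = ∅
cl(A)  = {d,e,a,b,g}
∂A     = {d,e,a,b,g}

opens ⊆ A: ∅; union → int = ∅
complement {e,f}; its interior {f}; cl(A) = X∖{f} = {d,e,a,b,g}
boundary = {d,e,a,b,g} ∖ ∅ = {d,e,a,b,g}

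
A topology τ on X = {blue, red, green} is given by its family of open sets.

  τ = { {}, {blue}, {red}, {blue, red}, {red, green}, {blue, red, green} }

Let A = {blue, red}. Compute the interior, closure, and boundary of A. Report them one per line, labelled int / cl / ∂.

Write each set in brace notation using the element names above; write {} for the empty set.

int(A) = {blue, red}
cl(A)  = {blue, red, green}
∂A     = {green}

U open, U⊆A: {}, {red}, {blue}, {blue, red}. int(A) = ⋃ = {blue, red}
X∖A={green}, int(X∖A)={}, hence cl(A)={blue, red, green}
∂A: remove int from cl → {green}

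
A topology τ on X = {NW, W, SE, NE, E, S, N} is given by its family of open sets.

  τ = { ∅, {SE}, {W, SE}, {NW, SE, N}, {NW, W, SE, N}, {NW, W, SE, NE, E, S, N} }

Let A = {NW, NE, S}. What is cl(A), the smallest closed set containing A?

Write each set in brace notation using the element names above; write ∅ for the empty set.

{NW, NE, E, S, N}

cl via duality: int({W, SE, E, N}) = {W, SE}, so X∖{W, SE} = {NW, NE, E, S, N}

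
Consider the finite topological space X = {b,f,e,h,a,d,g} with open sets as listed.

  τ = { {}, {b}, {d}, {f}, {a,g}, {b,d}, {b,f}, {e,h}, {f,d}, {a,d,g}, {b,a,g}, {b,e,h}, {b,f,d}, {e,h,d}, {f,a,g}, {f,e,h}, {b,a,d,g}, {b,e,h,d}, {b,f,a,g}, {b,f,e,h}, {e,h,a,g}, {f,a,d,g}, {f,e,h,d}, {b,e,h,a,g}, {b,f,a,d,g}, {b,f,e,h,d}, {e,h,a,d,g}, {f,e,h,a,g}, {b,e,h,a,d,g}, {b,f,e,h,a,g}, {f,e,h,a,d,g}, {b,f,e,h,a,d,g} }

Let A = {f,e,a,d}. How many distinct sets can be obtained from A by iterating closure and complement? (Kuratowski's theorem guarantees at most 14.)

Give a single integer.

X∖A={b,h,g}, int(X∖A)={b}, hence cl(A)={f,e,h,a,d,g}
Orbit (k=closure, c=complement):
  1. A     = {f,e,a,d}
  2. kA    = {f,e,h,a,d,g}
  3. cA    = {b,h,g}
  4. ckA   = {b}
  5. kcA   = {b,e,h,a,g}
  6. ckcA  = {f,d}
(closed under both — stop)

6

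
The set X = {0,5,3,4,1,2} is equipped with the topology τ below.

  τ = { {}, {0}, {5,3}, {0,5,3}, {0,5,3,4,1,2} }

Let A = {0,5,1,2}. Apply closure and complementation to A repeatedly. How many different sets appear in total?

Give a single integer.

8

complement {3,4}; its interior {}; cl(A) = X∖{} = {0,5,3,4,1,2}
With k = closure, c = complement:
  1. A     = {0,5,1,2}
  2. kA    = {0,5,3,4,1,2}
  3. cA    = {3,4}
  4. ckA   = {}
  5. kcA   = {5,3,4,1,2}
  6. ckcA  = {0}
  7. kckcA = {0,4,1,2}
  8. ckckcA = {5,3}
k, c of each give nothing new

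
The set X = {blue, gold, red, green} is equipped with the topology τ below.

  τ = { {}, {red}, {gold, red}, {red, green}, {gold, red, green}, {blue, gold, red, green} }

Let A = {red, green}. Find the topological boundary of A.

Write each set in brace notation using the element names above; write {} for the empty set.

{blue, gold}

U open, U⊆A: {}, {red}, {red, green}. int(A) = ⋃ = {red, green}
X∖A={blue, gold}, int(X∖A)={}, hence cl(A)={blue, gold, red, green}
∂A: remove int from cl → {blue, gold}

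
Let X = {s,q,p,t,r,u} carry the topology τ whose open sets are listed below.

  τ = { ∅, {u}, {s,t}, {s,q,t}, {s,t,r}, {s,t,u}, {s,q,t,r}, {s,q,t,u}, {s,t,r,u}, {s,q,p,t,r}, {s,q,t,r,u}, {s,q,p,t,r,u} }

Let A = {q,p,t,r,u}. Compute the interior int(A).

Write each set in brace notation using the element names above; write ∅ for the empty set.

opens ⊆ A: ∅, {u}; union → int = {u}

{u}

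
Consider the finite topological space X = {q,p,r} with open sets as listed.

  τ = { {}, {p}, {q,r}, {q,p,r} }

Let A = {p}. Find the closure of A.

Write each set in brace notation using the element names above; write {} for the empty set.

{p}

X∖A={q,r}, int(X∖A)={q,r}, hence cl(A)={p}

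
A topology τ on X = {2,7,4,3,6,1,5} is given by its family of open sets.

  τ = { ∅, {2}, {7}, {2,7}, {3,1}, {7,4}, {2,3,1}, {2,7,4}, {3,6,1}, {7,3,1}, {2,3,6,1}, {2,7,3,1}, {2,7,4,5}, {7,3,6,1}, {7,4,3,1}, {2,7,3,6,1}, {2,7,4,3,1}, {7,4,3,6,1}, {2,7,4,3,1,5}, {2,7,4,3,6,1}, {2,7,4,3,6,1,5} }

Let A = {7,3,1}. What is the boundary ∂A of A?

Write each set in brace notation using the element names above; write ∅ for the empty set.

{4,6,5}

opens ⊆ A: ∅, {7}, {3,1}, {7,3,1}; union → int = {7,3,1}
complement {2,4,6,5}; its interior {2}; cl(A) = X∖{2} = {7,4,3,6,1,5}
boundary = {7,4,3,6,1,5} ∖ {7,3,1} = {4,6,5}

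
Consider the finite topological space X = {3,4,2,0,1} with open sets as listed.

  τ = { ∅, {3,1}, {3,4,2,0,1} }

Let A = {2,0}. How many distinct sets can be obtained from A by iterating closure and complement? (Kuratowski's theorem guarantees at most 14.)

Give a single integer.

6

X∖A={3,4,1}, int(X∖A)={3,1}, hence cl(A)={4,2,0}
Orbit (k=closure, c=complement):
  1. A     = {2,0}
  2. kA    = {4,2,0}
  3. cA    = {3,4,1}
  4. ckA   = {3,1}
  5. kcA   = {3,4,2,0,1}
  6. ckcA  = ∅
(closed under both — stop)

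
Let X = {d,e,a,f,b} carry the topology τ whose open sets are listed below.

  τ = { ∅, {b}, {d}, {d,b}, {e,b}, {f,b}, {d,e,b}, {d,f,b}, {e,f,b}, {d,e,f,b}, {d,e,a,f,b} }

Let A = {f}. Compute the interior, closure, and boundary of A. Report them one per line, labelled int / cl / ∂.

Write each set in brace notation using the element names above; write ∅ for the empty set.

int(A) = ∅
cl(A)  = {a,f}
∂A     = {a,f}

open subsets of A: ∅; so int(A) = ∅
closure: X∖int(X∖A) = X∖{d,e,b} = {a,f}
∂A = {a,f} minus ∅ = {a,f}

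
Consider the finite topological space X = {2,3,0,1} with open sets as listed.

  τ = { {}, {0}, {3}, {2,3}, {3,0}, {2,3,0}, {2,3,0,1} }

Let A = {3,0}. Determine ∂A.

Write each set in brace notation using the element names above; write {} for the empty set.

opens ⊆ A: {}, {0}, {3}, {3,0}; union → int = {3,0}
complement {2,1}; its interior {}; cl(A) = X∖{} = {2,3,0,1}
boundary = {2,3,0,1} ∖ {3,0} = {2,1}

{2,1}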